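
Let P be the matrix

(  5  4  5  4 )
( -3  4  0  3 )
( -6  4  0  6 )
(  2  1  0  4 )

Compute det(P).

Expand along column 3 (it has 3 zeros):
  + (5) · M_13   where M_13 = det([-3 4 3; -6 4 6; 2 1 4]) = 72
det = (+1)·(5)·(72) = 360

360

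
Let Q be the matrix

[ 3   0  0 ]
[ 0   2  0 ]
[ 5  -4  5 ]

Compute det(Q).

Q is lower triangular, so det(Q) is the product of the diagonal entries:
det = (3) · (2) · (5) = 30

30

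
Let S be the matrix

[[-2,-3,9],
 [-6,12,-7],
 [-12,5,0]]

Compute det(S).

Expand along column 3:
  + 9 · |-6 12; -12 5| = 9·(-30 − (-144)) = 1026
  − (-7) · |-2 -3; -12 5| = −(-7)·(-10 − 36) = -322
Sum: (1026) + (-322) = 704

det(S) = 704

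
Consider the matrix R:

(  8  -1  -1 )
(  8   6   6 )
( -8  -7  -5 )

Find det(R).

Expand along row 1:
  + 8 · |6 6; -7 -5| = 8·(-30 − (-42)) = 96
  − (-1) · |8 6; -8 -5| = −(-1)·(-40 − (-48)) = 8
  + (-1) · |8 6; -8 -7| = (-1)·(-56 − (-48)) = 8
Sum: (96) + (8) + (8) = 112

112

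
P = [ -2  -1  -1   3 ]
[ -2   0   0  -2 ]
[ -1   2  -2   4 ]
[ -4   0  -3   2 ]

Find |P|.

Expand along row 2 (it has 2 zeros):
  − (-2) · M_21   where M_21 = det([-1 -1 3; 2 -2 4; 0 -3 2]) = -22
  + (-2) · M_24   where M_24 = det([-2 -1 -1; -1 2 -2; -4 0 -3]) = -1
det = (-1)·(-2)·(-22) + (+1)·(-2)·(-1) = -42

|P| = -42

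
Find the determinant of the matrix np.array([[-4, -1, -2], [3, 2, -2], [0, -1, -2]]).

Expand along row 3:
  − (-1) · |-4 -2; 3 -2| = −(-1)·(8 − (-6)) = 14
  + (-2) · |-4 -1; 3 2| = (-2)·(-8 − (-3)) = 10
Sum: (14) + (10) = 24

24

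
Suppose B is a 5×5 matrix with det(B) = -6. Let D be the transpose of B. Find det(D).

|D| = -6

det(Bᵀ) = det(B).
det(D) = (1)·(-6) = -6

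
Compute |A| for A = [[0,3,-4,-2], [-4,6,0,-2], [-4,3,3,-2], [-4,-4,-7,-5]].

Expand along row 1 (it has 1 zero):
  − (3) · M_12   where M_12 = det([-4 0 -2; -4 3 -2; -4 -7 -5]) = 36
  + (-4) · M_13   where M_13 = det([-4 6 -2; -4 3 -2; -4 -4 -5]) = -36
  − (-2) · M_14   where M_14 = det([-4 6 0; -4 3 3; -4 -4 -7]) = -204
det = (-1)·(3)·(36) + (+1)·(-4)·(-36) + (-1)·(-2)·(-204) = -372

-372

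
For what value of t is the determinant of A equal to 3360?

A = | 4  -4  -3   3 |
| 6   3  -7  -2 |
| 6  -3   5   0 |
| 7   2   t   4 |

Expanding along the row containing t, det(A) is linear in t: det(A) = (84)·t + (2604).
Set (84)·t + (2604) = 3360  ⇒  (84)·t = 756  ⇒  t = 9.

9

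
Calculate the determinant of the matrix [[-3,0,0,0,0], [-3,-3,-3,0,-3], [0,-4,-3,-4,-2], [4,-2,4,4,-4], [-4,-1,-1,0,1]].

504

Expand along row 1 (it has 4 zeros):
  + (-3) · M_11   where M_11 = det([-3 -3 0 -3; -4 -3 -4 -2; -2 4 4 -4; -1 -1 0 1]) = -168
det = (+1)·(-3)·(-168) = 504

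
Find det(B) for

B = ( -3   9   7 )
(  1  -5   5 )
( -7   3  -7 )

|B| = -536

Expand along column 1:
  + (-3) · |-5 5; 3 -7| = (-3)·(35 − 15) = -60
  − 1 · |9 7; 3 -7| = −1·(-63 − 21) = 84
  + (-7) · |9 7; -5 5| = (-7)·(45 − (-35)) = -560
Sum: (-60) + (84) + (-560) = -536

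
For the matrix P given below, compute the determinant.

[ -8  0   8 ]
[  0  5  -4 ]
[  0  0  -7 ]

|P| = 280

P is upper triangular, so det(P) is the product of the diagonal entries:
det = (-8) · (5) · (-7) = 280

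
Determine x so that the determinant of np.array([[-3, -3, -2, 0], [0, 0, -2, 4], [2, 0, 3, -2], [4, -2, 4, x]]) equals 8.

Expanding along the row containing x, det(M) is linear in x: det(M) = (12)·x + (-16).
Set (12)·x + (-16) = 8  ⇒  (12)·x = 24  ⇒  x = 2.

x = 2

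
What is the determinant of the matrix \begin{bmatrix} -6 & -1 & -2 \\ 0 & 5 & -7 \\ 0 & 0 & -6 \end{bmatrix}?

180

The matrix is upper triangular, so the determinant is the product of the diagonal entries:
det = (-6) · (5) · (-6) = 180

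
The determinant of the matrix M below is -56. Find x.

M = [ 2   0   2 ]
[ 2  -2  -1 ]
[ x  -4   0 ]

x = -8

Expanding along the column containing x, det(M) is linear in x: det(M) = (4)·x + (-24).
Set (4)·x + (-24) = -56  ⇒  (4)·x = -32  ⇒  x = -8.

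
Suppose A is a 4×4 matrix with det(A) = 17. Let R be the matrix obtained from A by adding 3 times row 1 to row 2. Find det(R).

det(R) = 17

Adding a multiple of one row to another leaves the determinant unchanged.
det(R) = (1)·(17) = 17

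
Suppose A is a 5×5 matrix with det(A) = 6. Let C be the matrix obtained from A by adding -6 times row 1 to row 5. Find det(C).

det(C) = 6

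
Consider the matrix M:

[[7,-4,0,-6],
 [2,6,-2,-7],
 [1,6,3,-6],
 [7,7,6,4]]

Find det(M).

Expand along row 1 (it has 1 zero):
  + (7) · M_11   where M_11 = det([6 -2 -7; 6 3 -6; 7 6 4]) = 315
  − (-4) · M_12   where M_12 = det([2 -2 -7; 1 3 -6; 7 6 4]) = 293
  − (-6) · M_14   where M_14 = det([2 6 -2; 1 6 3; 7 7 6]) = 190
det = (+1)·(7)·(315) + (-1)·(-4)·(293) + (-1)·(-6)·(190) = 4517

4517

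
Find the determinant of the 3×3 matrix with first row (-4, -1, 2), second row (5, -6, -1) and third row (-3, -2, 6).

The determinant is 123.

Expand along row 1:
  + (-4) · |-6 -1; -2 6| = (-4)·(-36 − 2) = 152
  − (-1) · |5 -1; -3 6| = −(-1)·(30 − 3) = 27
  + 2 · |5 -6; -3 -2| = 2·(-10 − 18) = -56
Sum: (152) + (27) + (-56) = 123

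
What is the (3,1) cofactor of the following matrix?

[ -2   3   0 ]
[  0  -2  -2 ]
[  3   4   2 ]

Delete row 3 and column 1; the remaining 2×2 submatrix is [3 0; -2 -2].
Its determinant is 3·(-2) − 0·(-2) = -6.
The cofactor carries sign (−1)^(3+1) = +1, so C_{3,1} = +(-6) = -6.

-6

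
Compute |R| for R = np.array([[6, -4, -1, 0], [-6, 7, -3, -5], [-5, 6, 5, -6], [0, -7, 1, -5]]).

Expand along row 1 (it has 1 zero):
  + (6) · M_11   where M_11 = det([7 -3 -5; 6 5 -6; -7 1 -5]) = -554
  − (-4) · M_12   where M_12 = det([-6 -3 -5; -5 5 -6; 0 1 -5]) = 214
  + (-1) · M_13   where M_13 = det([-6 7 -5; -5 6 -6; 0 -7 -5]) = 82
det = (+1)·(6)·(-554) + (-1)·(-4)·(214) + (+1)·(-1)·(82) = -2550

The determinant is -2550.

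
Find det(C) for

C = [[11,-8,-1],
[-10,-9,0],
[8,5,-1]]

Expand along row 2:
  − (-10) · |-8 -1; 5 -1| = −(-10)·(8 − (-5)) = 130
  + (-9) · |11 -1; 8 -1| = (-9)·(-11 − (-8)) = 27
Sum: (130) + (27) = 157

|C| = 157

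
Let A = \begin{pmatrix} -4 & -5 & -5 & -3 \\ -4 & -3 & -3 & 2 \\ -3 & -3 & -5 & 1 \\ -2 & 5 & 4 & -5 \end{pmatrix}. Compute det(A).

The determinant is -367.

Expand along row 1:
  + (-4) · M_11   where M_11 = det([-3 -3 2; -3 -5 1; 5 4 -5]) = -7
  − (-5) · M_12   where M_12 = det([-4 -3 2; -3 -5 1; -2 4 -5]) = -77
  + (-5) · M_13   where M_13 = det([-4 -3 2; -3 -3 1; -2 5 -5]) = -31
  − (-3) · M_14   where M_14 = det([-4 -3 -3; -3 -3 -5; -2 5 4]) = -55
det = (+1)·(-4)·(-7) + (-1)·(-5)·(-77) + (+1)·(-5)·(-31) + (-1)·(-3)·(-55) = -367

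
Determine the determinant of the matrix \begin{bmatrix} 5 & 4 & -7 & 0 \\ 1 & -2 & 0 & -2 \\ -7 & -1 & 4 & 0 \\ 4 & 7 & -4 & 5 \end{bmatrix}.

Expand along column 4 (it has 2 zeros):
  + (-2) · M_24   where M_24 = det([5 4 -7; -7 -1 4; 4 7 -4]) = 147
  + (5) · M_44   where M_44 = det([5 4 -7; 1 -2 0; -7 -1 4]) = 49
det = (+1)·(-2)·(147) + (+1)·(5)·(49) = -49

The determinant is -49.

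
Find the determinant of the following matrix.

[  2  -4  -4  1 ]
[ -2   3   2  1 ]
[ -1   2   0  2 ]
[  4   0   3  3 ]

Expand along row 3 (it has 1 zero):
  + (-1) · M_31   where M_31 = det([-4 -4 1; 3 2 1; 0 3 3]) = 33
  − (2) · M_32   where M_32 = det([2 -4 1; -2 2 1; 4 3 3]) = -48
  − (2) · M_34   where M_34 = det([2 -4 -4; -2 3 2; 4 0 3]) = 10
det = (+1)·(-1)·(33) + (-1)·(2)·(-48) + (-1)·(2)·(10) = 43

The determinant is 43.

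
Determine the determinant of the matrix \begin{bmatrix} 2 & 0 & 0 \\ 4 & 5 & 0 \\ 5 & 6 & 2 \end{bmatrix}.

The matrix is lower triangular, so the determinant is the product of the diagonal entries:
det = (2) · (5) · (2) = 20

20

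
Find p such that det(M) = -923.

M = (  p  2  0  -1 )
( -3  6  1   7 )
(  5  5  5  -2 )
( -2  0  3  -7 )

p = 4

Expanding along the row containing p, det(M) is linear in p: det(M) = (-34)·p + (-787).
Set (-34)·p + (-787) = -923  ⇒  (-34)·p = -136  ⇒  p = 4.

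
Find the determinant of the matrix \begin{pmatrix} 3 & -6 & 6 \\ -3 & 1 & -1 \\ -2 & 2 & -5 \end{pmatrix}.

45

Expand along column 1:
  + 3 · |1 -1; 2 -5| = 3·(-5 − (-2)) = -9
  − (-3) · |-6 6; 2 -5| = −(-3)·(30 − 12) = 54
  + (-2) · |-6 6; 1 -1| = (-2)·(6 − 6) = 0
Sum: (-9) + (54) + (0) = 45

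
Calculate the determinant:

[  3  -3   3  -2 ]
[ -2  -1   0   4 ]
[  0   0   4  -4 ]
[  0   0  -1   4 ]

The determinant is -108.

The matrix is block upper-triangular with a 2×2 block and a 2×2 block on the diagonal, so its determinant equals the product of the determinants of the diagonal blocks.
det of the 2×2 block = -9
det of the 2×2 block = 12
det = (-9)·(12) = -108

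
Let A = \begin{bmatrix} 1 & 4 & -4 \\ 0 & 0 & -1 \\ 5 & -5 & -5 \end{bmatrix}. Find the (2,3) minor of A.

The minor is -25.

Delete row 2 and column 3; the remaining 2×2 submatrix is [1 4; 5 -5].
Its determinant is 1·(-5) − 4·5 = -25.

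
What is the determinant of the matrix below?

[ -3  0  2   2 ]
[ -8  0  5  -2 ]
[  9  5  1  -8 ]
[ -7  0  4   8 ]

Expand along column 2 (it has 3 zeros):
  − (5) · M_32   where M_32 = det([-3 2 2; -8 5 -2; -7 4 8]) = 18
det = (-1)·(5)·(18) = -90

The determinant is -90.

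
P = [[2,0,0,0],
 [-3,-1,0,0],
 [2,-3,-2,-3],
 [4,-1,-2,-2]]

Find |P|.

P is block lower-triangular with a 2×2 block and a 2×2 block on the diagonal, so its determinant equals the product of the determinants of the diagonal blocks.
det of the 2×2 block = -2
det of the 2×2 block = -2
det = (-2)·(-2) = 4

4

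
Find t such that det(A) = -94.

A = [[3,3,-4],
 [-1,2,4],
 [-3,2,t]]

t = -2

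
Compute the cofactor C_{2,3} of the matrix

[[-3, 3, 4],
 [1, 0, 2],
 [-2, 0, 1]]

The cofactor is -6.

Delete row 2 and column 3; the remaining 2×2 submatrix is [-3 3; -2 0].
Its determinant is (-3)·0 − 3·(-2) = 6.
The cofactor carries sign (−1)^(2+3) = −1, so C_{2,3} = −(6) = -6.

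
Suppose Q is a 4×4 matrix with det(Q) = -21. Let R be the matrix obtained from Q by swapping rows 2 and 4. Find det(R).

Swapping two rows multiplies the determinant by −1.
det(R) = (-1)·(-21) = 21

21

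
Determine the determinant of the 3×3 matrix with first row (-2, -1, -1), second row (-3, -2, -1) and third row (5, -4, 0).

Expand along row 3:
  + 5 · |-1 -1; -2 -1| = 5·(1 − 2) = -5
  − (-4) · |-2 -1; -3 -1| = −(-4)·(2 − 3) = -4
Sum: (-5) + (-4) = -9

-9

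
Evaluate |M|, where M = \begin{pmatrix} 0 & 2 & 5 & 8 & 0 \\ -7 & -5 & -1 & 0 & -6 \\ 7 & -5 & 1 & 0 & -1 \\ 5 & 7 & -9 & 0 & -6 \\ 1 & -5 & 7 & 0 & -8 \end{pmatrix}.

Expand along column 4 (it has 4 zeros):
  − (8) · M_14   where M_14 = det([-7 -5 -1 -6; 7 -5 1 -1; 5 7 -9 -6; 1 -5 7 -8]) = 9392
det = (-1)·(8)·(9392) = -75136

-75136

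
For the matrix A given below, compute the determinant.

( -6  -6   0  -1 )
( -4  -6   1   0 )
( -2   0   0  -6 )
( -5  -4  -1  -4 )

-64

Expand along row 3 (it has 2 zeros):
  + (-2) · M_31   where M_31 = det([-6 0 -1; -6 1 0; -4 -1 -4]) = 14
  − (-6) · M_34   where M_34 = det([-6 -6 0; -4 -6 1; -5 -4 -1]) = -6
det = (+1)·(-2)·(14) + (-1)·(-6)·(-6) = -64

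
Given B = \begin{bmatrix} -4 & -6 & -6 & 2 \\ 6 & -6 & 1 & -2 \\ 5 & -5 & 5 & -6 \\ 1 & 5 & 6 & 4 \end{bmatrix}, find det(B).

Expand along row 1:
  + (-4) · M_11   where M_11 = det([-6 1 -2; -5 5 -6; 5 6 4]) = -236
  − (-6) · M_12   where M_12 = det([6 1 -2; 5 5 -6; 1 6 4]) = 260
  + (-6) · M_13   where M_13 = det([6 -6 -2; 5 -5 -6; 1 5 4]) = 156
  − (2) · M_14   where M_14 = det([6 -6 1; 5 -5 5; 1 5 6]) = -150
det = (+1)·(-4)·(-236) + (-1)·(-6)·(260) + (+1)·(-6)·(156) + (-1)·(2)·(-150) = 1868

1868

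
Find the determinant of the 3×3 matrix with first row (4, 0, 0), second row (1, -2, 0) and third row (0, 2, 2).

The matrix is lower triangular, so the determinant is the product of the diagonal entries:
det = (4) · (-2) · (2) = -16

The determinant is -16.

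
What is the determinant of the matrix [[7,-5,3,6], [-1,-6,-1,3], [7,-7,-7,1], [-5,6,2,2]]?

Expand along row 1:
  + (7) · M_11   where M_11 = det([-6 -1 3; -7 -7 1; 6 2 2]) = 160
  − (-5) · M_12   where M_12 = det([-1 -1 3; 7 -7 1; -5 2 2]) = -28
  + (3) · M_13   where M_13 = det([-1 -6 3; 7 -7 1; -5 6 2]) = 155
  − (6) · M_14   where M_14 = det([-1 -6 -1; 7 -7 -7; -5 6 2]) = -161
det = (+1)·(7)·(160) + (-1)·(-5)·(-28) + (+1)·(3)·(155) + (-1)·(6)·(-161) = 2411

The determinant is 2411.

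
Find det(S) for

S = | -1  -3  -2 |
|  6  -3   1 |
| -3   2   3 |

Expand along column 1:
  + (-1) · |-3 1; 2 3| = (-1)·(-9 − 2) = 11
  − 6 · |-3 -2; 2 3| = −6·(-9 − (-4)) = 30
  + (-3) · |-3 -2; -3 1| = (-3)·(-3 − 6) = 27
Sum: (11) + (30) + (27) = 68

68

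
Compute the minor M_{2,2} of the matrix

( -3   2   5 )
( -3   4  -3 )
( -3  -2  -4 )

Delete row 2 and column 2; the remaining 2×2 submatrix is [-3 5; -3 -4].
Its determinant is (-3)·(-4) − 5·(-3) = 27.

The minor is 27.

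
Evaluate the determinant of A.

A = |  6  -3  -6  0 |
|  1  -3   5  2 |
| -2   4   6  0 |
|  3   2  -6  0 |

Expand along column 4 (it has 3 zeros):
  + (2) · M_24   where M_24 = det([6 -3 -6; -2 4 6; 3 2 -6]) = -138
det = (+1)·(2)·(-138) = -276

The determinant is -276.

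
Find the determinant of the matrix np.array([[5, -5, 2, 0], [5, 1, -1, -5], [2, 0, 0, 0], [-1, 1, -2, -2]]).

Expand along row 3 (it has 3 zeros):
  + (2) · M_31   where M_31 = det([-5 2 0; 1 -1 -5; 1 -2 -2]) = 34
det = (+1)·(2)·(34) = 68

68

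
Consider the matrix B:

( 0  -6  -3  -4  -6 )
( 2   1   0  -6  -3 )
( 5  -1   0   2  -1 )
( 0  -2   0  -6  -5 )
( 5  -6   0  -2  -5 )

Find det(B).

Expand along column 3 (it has 4 zeros):
  + (-3) · M_13   where M_13 = det([2 1 -6 -3; 5 -1 2 -1; 0 -2 -6 -5; 5 -6 -2 -5]) = 264
det = (+1)·(-3)·(264) = -792

-792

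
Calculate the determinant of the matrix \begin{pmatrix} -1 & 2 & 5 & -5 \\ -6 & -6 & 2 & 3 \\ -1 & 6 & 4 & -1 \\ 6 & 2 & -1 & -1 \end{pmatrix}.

Expand along row 1:
  + (-1) · M_11   where M_11 = det([-6 2 3; 6 4 -1; 2 -1 -1]) = -4
  − (2) · M_12   where M_12 = det([-6 2 3; -1 4 -1; 6 -1 -1]) = -53
  + (5) · M_13   where M_13 = det([-6 -6 3; -1 6 -1; 6 2 -1]) = -48
  − (-5) · M_14   where M_14 = det([-6 -6 2; -1 6 4; 6 2 -1]) = -130
det = (+1)·(-1)·(-4) + (-1)·(2)·(-53) + (+1)·(5)·(-48) + (-1)·(-5)·(-130) = -780

-780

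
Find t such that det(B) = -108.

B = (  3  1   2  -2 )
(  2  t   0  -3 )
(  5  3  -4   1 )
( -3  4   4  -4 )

Expanding along the row containing t, det(B) is linear in t: det(B) = (54)·t + (-378).
Set (54)·t + (-378) = -108  ⇒  (54)·t = 270  ⇒  t = 5.

5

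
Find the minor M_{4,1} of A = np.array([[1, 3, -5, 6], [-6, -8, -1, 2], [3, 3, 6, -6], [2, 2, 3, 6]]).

The minor is -78.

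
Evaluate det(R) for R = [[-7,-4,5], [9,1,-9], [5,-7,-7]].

Expand along column 1:
  + (-7) · |1 -9; -7 -7| = (-7)·(-7 − 63) = 490
  − 9 · |-4 5; -7 -7| = −9·(28 − (-35)) = -567
  + 5 · |-4 5; 1 -9| = 5·(36 − 5) = 155
Sum: (490) + (-567) + (155) = 78

The determinant is 78.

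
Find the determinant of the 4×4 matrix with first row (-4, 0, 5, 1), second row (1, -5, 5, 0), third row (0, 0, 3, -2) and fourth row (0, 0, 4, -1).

The matrix is block upper-triangular with a 2×2 block and a 2×2 block on the diagonal, so its determinant equals the product of the determinants of the diagonal blocks.
det of the 2×2 block = 20
det of the 2×2 block = 5
det = (20)·(5) = 100

100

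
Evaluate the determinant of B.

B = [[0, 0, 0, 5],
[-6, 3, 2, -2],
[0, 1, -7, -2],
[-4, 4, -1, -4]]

The determinant is 350.

Expand along row 1 (it has 3 zeros):
  − (5) · M_14   where M_14 = det([-6 3 2; 0 1 -7; -4 4 -1]) = -70
det = (-1)·(5)·(-70) = 350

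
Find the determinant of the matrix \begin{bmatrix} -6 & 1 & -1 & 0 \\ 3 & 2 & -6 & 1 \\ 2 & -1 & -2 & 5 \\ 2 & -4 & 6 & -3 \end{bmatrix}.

Expand along row 1 (it has 1 zero):
  + (-6) · M_11   where M_11 = det([2 -6 1; -1 -2 5; -4 6 -3]) = 76
  − (1) · M_12   where M_12 = det([3 -6 1; 2 -2 5; 2 6 -3]) = -152
  + (-1) · M_13   where M_13 = det([3 2 1; 2 -1 5; 2 -4 -3]) = 95
det = (+1)·(-6)·(76) + (-1)·(1)·(-152) + (+1)·(-1)·(95) = -399

The determinant is -399.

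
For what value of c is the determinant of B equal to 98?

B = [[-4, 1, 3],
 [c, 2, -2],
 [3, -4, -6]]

Expanding along the row containing c, det(B) is linear in c: det(B) = (-6)·c + (56).
Set (-6)·c + (56) = 98  ⇒  (-6)·c = 42  ⇒  c = -7.

-7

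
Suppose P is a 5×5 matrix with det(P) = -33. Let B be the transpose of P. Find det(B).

|B| = -33

det(Pᵀ) = det(P).
det(B) = (1)·(-33) = -33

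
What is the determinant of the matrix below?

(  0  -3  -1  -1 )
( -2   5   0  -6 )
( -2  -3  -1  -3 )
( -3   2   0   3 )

-76

Expand along column 3 (it has 2 zeros):
  + (-1) · M_13   where M_13 = det([-2 5 -6; -2 -3 -3; -3 2 3]) = 159
  + (-1) · M_33   where M_33 = det([0 -3 -1; -2 5 -6; -3 2 3]) = -83
det = (+1)·(-1)·(159) + (+1)·(-1)·(-83) = -76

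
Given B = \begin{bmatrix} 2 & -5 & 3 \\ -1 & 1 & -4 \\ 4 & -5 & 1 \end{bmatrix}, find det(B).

|B| = 40

Expand along row 1:
  + 2 · |1 -4; -5 1| = 2·(1 − 20) = -38
  − (-5) · |-1 -4; 4 1| = −(-5)·(-1 − (-16)) = 75
  + 3 · |-1 1; 4 -5| = 3·(5 − 4) = 3
Sum: (-38) + (75) + (3) = 40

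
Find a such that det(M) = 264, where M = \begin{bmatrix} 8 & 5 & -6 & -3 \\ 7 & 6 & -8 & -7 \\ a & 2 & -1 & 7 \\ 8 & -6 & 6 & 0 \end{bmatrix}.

Expanding along the column containing a, det(M) is linear in a: det(M) = (-6)·a + (240).
Set (-6)·a + (240) = 264  ⇒  (-6)·a = 24  ⇒  a = -4.

-4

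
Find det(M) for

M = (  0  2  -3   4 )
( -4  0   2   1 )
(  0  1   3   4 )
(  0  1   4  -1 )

det(M) = -196

Expand along column 1 (it has 3 zeros):
  − (-4) · M_21   where M_21 = det([2 -3 4; 1 3 4; 1 4 -1]) = -49
det = (-1)·(-4)·(-49) = -196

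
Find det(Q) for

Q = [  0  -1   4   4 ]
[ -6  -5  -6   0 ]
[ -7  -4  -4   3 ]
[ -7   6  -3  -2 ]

372

Expand along row 1 (it has 1 zero):
  − (-1) · M_12   where M_12 = det([-6 -6 0; -7 -4 3; -7 -3 -2]) = 108
  + (4) · M_13   where M_13 = det([-6 -5 0; -7 -4 3; -7 6 -2]) = 235
  − (4) · M_14   where M_14 = det([-6 -5 -6; -7 -4 -4; -7 6 -3]) = 169
det = (-1)·(-1)·(108) + (+1)·(4)·(235) + (-1)·(4)·(169) = 372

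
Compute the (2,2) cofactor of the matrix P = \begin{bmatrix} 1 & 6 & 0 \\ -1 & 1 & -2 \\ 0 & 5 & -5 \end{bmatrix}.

Delete row 2 and column 2; the remaining 2×2 submatrix is [1 0; 0 -5].
Its determinant is 1·(-5) − 0·0 = -5.
The cofactor carries sign (−1)^(2+2) = +1, so C_{2,2} = +(-5) = -5.

-5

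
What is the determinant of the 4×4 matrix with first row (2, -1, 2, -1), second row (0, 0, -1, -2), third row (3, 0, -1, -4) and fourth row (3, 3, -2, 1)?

The determinant is -12.

Expand along row 2 (it has 2 zeros):
  − (-1) · M_23   where M_23 = det([2 -1 -1; 3 0 -4; 3 3 1]) = 30
  + (-2) · M_24   where M_24 = det([2 -1 2; 3 0 -1; 3 3 -2]) = 21
det = (-1)·(-1)·(30) + (+1)·(-2)·(21) = -12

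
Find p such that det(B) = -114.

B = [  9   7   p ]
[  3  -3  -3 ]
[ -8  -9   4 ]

p = -3

Expanding along the column containing p, det(B) is linear in p: det(B) = (-51)·p + (-267).
Set (-51)·p + (-267) = -114  ⇒  (-51)·p = 153  ⇒  p = -3.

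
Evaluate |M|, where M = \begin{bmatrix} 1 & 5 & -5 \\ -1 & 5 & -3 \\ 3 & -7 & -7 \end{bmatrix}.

The determinant is -96.

Expand along row 1:
  + 1 · |5 -3; -7 -7| = 1·(-35 − 21) = -56
  − 5 · |-1 -3; 3 -7| = −5·(7 − (-9)) = -80
  + (-5) · |-1 5; 3 -7| = (-5)·(7 − 15) = 40
Sum: (-56) + (-80) + (40) = -96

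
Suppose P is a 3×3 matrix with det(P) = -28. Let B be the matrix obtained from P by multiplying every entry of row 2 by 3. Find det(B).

-84

Scaling one row by 3 multiplies the determinant by 3.
det(B) = (3)·(-28) = -84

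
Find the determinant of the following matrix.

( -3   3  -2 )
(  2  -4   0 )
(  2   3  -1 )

Expand along row 2:
  − 2 · |3 -2; 3 -1| = −2·(-3 − (-6)) = -6
  + (-4) · |-3 -2; 2 -1| = (-4)·(3 − (-4)) = -28
Sum: (-6) + (-28) = -34

-34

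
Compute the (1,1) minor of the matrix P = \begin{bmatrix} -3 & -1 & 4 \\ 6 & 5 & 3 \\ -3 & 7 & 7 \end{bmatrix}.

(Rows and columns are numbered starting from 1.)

The minor is 14.

Delete row 1 and column 1; the remaining 2×2 submatrix is [5 3; 7 7].
Its determinant is 5·7 − 3·7 = 14.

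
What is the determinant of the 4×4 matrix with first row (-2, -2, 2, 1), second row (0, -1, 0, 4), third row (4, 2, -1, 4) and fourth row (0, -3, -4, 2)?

Expand along row 2 (it has 2 zeros):
  + (-1) · M_22   where M_22 = det([-2 2 1; 4 -1 4; 0 -4 2]) = -60
  + (4) · M_24   where M_24 = det([-2 -2 2; 4 2 -1; 0 -3 -4]) = -34
det = (+1)·(-1)·(-60) + (+1)·(4)·(-34) = -76

-76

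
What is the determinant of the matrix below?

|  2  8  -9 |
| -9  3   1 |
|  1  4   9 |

1053

Expand along row 1:
  + 2 · |3 1; 4 9| = 2·(27 − 4) = 46
  − 8 · |-9 1; 1 9| = −8·(-81 − 1) = 656
  + (-9) · |-9 3; 1 4| = (-9)·(-36 − 3) = 351
Sum: (46) + (656) + (351) = 1053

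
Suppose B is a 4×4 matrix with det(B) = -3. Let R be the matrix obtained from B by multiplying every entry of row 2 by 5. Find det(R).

Scaling one row by 5 multiplies the determinant by 5.
det(R) = (5)·(-3) = -15

|R| = -15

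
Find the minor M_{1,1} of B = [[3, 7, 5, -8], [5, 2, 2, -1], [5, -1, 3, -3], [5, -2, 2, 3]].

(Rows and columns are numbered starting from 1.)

44

Delete row 1 and column 1; the remaining 3×3 submatrix is [2 2 -1; -1 3 -3; -2 2 3].
Its determinant is 44.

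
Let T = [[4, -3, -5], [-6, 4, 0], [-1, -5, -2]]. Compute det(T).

det(T) = -166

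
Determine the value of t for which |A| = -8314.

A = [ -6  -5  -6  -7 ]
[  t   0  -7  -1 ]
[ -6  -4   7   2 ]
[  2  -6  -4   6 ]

t = -8

Expanding along the row containing t, det(A) is linear in t: det(A) = (728)·t + (-2490).
Set (728)·t + (-2490) = -8314  ⇒  (728)·t = -5824  ⇒  t = -8.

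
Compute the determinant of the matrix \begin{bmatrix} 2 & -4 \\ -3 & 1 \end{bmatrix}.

-10

det = 2·1 − (-4)·(-3) = 2 − 12 = -10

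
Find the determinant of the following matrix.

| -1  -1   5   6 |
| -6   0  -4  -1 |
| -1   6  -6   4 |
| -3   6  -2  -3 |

The determinant is 2464.

Expand along row 2 (it has 1 zero):
  − (-6) · M_21   where M_21 = det([-1 5 6; 6 -6 4; 6 -2 -3]) = 328
  − (-4) · M_23   where M_23 = det([-1 -1 6; -1 6 4; -3 6 -3]) = 129
  + (-1) · M_24   where M_24 = det([-1 -1 5; -1 6 -6; -3 6 -2]) = 20
det = (-1)·(-6)·(328) + (-1)·(-4)·(129) + (+1)·(-1)·(20) = 2464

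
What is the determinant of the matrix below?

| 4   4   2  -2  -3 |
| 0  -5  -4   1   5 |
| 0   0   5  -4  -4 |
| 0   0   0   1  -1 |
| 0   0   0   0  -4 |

The determinant is 400.

The matrix is upper triangular, so the determinant is the product of the diagonal entries:
det = (4) · (-5) · (5) · (1) · (-4) = 400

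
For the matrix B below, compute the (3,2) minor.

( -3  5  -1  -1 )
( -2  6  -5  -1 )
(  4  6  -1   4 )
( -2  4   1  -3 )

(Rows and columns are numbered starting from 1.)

Delete row 3 and column 2; the remaining 3×3 submatrix is [-3 -1 -1; -2 -5 -1; -2 1 -3].
Its determinant is -32.

The minor is -32.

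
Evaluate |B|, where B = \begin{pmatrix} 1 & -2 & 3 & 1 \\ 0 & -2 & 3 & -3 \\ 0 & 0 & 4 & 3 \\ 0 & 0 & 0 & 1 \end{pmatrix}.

|B| = -8

B is upper triangular, so det(B) is the product of the diagonal entries:
det = (1) · (-2) · (4) · (1) = -8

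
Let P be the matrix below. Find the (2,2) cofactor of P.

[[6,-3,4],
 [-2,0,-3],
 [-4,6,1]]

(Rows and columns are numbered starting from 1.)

22

Delete row 2 and column 2; the remaining 2×2 submatrix is [6 4; -4 1].
Its determinant is 6·1 − 4·(-4) = 22.
The cofactor carries sign (−1)^(2+2) = +1, so C_{2,2} = +(22) = 22.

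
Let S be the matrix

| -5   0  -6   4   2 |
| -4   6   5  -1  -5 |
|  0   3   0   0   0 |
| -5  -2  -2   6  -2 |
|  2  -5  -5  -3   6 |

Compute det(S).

Expand along row 3 (it has 4 zeros):
  − (3) · M_32   where M_32 = det([-5 -6 4 2; -4 5 -1 -5; -5 -2 6 -2; 2 -5 -3 6]) = -38
det = (-1)·(3)·(-38) = 114

114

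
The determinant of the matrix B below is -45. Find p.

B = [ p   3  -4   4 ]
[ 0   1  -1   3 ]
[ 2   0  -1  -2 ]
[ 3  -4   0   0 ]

p = 5

Expanding along the row containing p, det(B) is linear in p: det(B) = (-20)·p + (55).
Set (-20)·p + (55) = -45  ⇒  (-20)·p = -100  ⇒  p = 5.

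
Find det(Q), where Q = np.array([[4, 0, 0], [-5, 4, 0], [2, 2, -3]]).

Q is lower triangular, so det(Q) is the product of the diagonal entries:
det = (4) · (4) · (-3) = -48

-48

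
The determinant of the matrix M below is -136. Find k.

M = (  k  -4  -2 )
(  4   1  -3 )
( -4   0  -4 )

4

Expanding along the row containing k, det(M) is linear in k: det(M) = (-4)·k + (-120).
Set (-4)·k + (-120) = -136  ⇒  (-4)·k = -16  ⇒  k = 4.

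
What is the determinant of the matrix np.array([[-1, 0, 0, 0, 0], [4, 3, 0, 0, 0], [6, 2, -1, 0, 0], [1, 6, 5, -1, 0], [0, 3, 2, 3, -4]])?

The matrix is lower triangular, so the determinant is the product of the diagonal entries:
det = (-1) · (3) · (-1) · (-1) · (-4) = 12

The determinant is 12.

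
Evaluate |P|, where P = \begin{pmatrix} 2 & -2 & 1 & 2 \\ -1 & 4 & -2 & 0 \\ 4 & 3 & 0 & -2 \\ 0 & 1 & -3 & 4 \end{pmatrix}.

Expand along row 2 (it has 1 zero):
  − (-1) · M_21   where M_21 = det([-2 1 2; 3 0 -2; 1 -3 4]) = -20
  + (4) · M_22   where M_22 = det([2 1 2; 4 0 -2; 0 -3 4]) = -52
  − (-2) · M_23   where M_23 = det([2 -2 2; 4 3 -2; 0 1 4]) = 68
det = (-1)·(-1)·(-20) + (+1)·(4)·(-52) + (-1)·(-2)·(68) = -92

-92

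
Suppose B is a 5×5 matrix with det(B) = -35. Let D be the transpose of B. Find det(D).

|D| = -35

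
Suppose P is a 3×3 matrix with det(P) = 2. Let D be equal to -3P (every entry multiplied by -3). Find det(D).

For a 3×3 matrix, det(-3P) = (-3)^3·det(P) = -27·det(P).
det(D) = (-27)·(2) = -54

|D| = -54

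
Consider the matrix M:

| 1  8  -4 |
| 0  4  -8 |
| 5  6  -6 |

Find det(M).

Expand along column 1:
  + 1 · |4 -8; 6 -6| = 1·(-24 − (-48)) = 24
  + 5 · |8 -4; 4 -8| = 5·(-64 − (-16)) = -240
Sum: (24) + (-240) = -216

det(M) = -216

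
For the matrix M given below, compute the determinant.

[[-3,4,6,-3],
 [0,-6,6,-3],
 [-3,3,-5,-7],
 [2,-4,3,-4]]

Expand along row 2 (it has 1 zero):
  + (-6) · M_22   where M_22 = det([-3 6 -3; -3 -5 -7; 2 3 -4]) = -282
  − (6) · M_23   where M_23 = det([-3 4 -3; -3 3 -7; 2 -4 -4]) = -2
  + (-3) · M_24   where M_24 = det([-3 4 6; -3 3 -5; 2 -4 3]) = 65
det = (+1)·(-6)·(-282) + (-1)·(6)·(-2) + (+1)·(-3)·(65) = 1509

|M| = 1509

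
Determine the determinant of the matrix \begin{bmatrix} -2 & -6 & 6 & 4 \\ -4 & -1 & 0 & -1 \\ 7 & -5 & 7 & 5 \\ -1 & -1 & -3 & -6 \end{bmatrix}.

Expand along row 2 (it has 1 zero):
  − (-4) · M_21   where M_21 = det([-6 6 4; -5 7 5; -1 -3 -6]) = 40
  + (-1) · M_22   where M_22 = det([-2 6 4; 7 7 5; -1 -3 -6]) = 220
  + (-1) · M_24   where M_24 = det([-2 -6 6; 7 -5 7; -1 -1 -3]) = -200
det = (-1)·(-4)·(40) + (+1)·(-1)·(220) + (+1)·(-1)·(-200) = 140

140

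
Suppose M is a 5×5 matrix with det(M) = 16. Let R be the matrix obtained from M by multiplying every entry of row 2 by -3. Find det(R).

|R| = -48

Scaling one row by -3 multiplies the determinant by -3.
det(R) = (-3)·(16) = -48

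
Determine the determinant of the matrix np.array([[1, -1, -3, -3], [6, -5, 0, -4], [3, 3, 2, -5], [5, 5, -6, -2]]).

Expand along row 2 (it has 1 zero):
  − (6) · M_21   where M_21 = det([-1 -3 -3; 3 2 -5; 5 -6 -2]) = 175
  + (-5) · M_22   where M_22 = det([1 -3 -3; 3 2 -5; 5 -6 -2]) = 107
  + (-4) · M_24   where M_24 = det([1 -1 -3; 3 3 2; 5 5 -6]) = -56
det = (-1)·(6)·(175) + (+1)·(-5)·(107) + (+1)·(-4)·(-56) = -1361

-1361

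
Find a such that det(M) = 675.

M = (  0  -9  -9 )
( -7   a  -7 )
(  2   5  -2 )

6

Expanding along the row containing a, det(M) is linear in a: det(M) = (18)·a + (567).
Set (18)·a + (567) = 675  ⇒  (18)·a = 108  ⇒  a = 6.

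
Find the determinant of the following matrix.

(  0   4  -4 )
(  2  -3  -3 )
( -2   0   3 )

The determinant is 24.

Expand along row 1:
  − 4 · |2 -3; -2 3| = −4·(6 − 6) = 0
  + (-4) · |2 -3; -2 0| = (-4)·(0 − 6) = 24
Sum: (0) + (24) = 24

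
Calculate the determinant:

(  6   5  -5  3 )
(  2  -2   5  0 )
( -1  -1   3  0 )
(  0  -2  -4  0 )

The determinant is -114.

Expand along column 4 (it has 3 zeros):
  − (3) · M_14   where M_14 = det([2 -2 5; -1 -1 3; 0 -2 -4]) = 38
det = (-1)·(3)·(38) = -114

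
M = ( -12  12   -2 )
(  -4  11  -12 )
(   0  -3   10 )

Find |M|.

Expand along column 1:
  + (-12) · |11 -12; -3 10| = (-12)·(110 − 36) = -888
  − (-4) · |12 -2; -3 10| = −(-4)·(120 − 6) = 456
Sum: (-888) + (456) = -432

The determinant is -432.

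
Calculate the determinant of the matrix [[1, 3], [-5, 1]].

16

det = 1·1 − 3·(-5) = 1 − (-15) = 16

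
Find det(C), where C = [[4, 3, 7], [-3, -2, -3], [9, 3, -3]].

15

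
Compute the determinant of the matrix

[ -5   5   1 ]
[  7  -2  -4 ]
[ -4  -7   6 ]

13

Expand along column 1:
  + (-5) · |-2 -4; -7 6| = (-5)·(-12 − 28) = 200
  − 7 · |5 1; -7 6| = −7·(30 − (-7)) = -259
  + (-4) · |5 1; -2 -4| = (-4)·(-20 − (-2)) = 72
Sum: (200) + (-259) + (72) = 13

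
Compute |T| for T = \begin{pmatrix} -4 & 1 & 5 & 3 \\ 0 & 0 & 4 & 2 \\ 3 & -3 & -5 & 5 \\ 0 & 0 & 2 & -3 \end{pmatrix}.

The determinant is 144.

Expand along row 2 (it has 2 zeros):
  − (4) · M_23   where M_23 = det([-4 1 3; 3 -3 5; 0 0 -3]) = -27
  + (2) · M_24   where M_24 = det([-4 1 5; 3 -3 -5; 0 0 2]) = 18
det = (-1)·(4)·(-27) + (+1)·(2)·(18) = 144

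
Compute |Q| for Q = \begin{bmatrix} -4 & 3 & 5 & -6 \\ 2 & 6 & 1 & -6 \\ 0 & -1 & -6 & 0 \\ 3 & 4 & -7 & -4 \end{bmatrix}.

The determinant is 56.

Expand along row 3 (it has 2 zeros):
  − (-1) · M_32   where M_32 = det([-4 5 -6; 2 1 -6; 3 -7 -4]) = 236
  + (-6) · M_33   where M_33 = det([-4 3 -6; 2 6 -6; 3 4 -4]) = 30
det = (-1)·(-1)·(236) + (+1)·(-6)·(30) = 56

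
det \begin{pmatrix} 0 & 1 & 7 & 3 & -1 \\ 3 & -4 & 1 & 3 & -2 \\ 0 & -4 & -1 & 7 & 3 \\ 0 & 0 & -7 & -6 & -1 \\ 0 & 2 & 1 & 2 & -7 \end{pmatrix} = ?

Expand along column 1 (it has 4 zeros):
  − (3) · M_21   where M_21 = det([1 7 3 -1; -4 -1 7 3; 0 -7 -6 -1; 2 1 2 -7]) = 334
det = (-1)·(3)·(334) = -1002

The determinant is -1002.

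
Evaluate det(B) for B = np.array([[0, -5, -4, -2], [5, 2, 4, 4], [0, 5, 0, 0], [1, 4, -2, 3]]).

Expand along row 3 (it has 3 zeros):
  − (5) · M_32   where M_32 = det([0 -4 -2; 5 4 4; 1 -2 3]) = 72
det = (-1)·(5)·(72) = -360

-360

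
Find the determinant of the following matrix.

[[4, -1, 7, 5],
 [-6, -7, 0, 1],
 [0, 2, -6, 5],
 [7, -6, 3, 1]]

The determinant is -4891.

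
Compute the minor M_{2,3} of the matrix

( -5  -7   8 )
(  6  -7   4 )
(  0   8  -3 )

-40

Delete row 2 and column 3; the remaining 2×2 submatrix is [-5 -7; 0 8].
Its determinant is (-5)·8 − (-7)·0 = -40.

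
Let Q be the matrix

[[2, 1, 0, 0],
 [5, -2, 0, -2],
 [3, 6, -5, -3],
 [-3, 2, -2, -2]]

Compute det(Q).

Expand along row 1 (it has 2 zeros):
  + (2) · M_11   where M_11 = det([-2 0 -2; 6 -5 -3; 2 -2 -2]) = -4
  − (1) · M_12   where M_12 = det([5 0 -2; 3 -5 -3; -3 -2 -2]) = 62
det = (+1)·(2)·(-4) + (-1)·(1)·(62) = -70

|Q| = -70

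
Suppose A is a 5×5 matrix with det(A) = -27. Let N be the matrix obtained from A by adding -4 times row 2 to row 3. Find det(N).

-27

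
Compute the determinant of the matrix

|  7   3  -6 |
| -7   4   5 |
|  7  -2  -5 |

Expand along column 1:
  + 7 · |4 5; -2 -5| = 7·(-20 − (-10)) = -70
  − (-7) · |3 -6; -2 -5| = −(-7)·(-15 − 12) = -189
  + 7 · |3 -6; 4 5| = 7·(15 − (-24)) = 273
Sum: (-70) + (-189) + (273) = 14

14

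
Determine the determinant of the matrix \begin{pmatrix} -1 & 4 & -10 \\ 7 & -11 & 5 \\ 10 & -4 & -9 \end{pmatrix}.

Expand along row 1:
  + (-1) · |-11 5; -4 -9| = (-1)·(99 − (-20)) = -119
  − 4 · |7 5; 10 -9| = −4·(-63 − 50) = 452
  + (-10) · |7 -11; 10 -4| = (-10)·(-28 − (-110)) = -820
Sum: (-119) + (452) + (-820) = -487

-487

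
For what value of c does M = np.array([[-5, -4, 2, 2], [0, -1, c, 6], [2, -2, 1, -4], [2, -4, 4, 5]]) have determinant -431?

Expanding along the column containing c, det(M) is linear in c: det(M) = (-194)·c + (345).
Set (-194)·c + (345) = -431  ⇒  (-194)·c = -776  ⇒  c = 4.

c = 4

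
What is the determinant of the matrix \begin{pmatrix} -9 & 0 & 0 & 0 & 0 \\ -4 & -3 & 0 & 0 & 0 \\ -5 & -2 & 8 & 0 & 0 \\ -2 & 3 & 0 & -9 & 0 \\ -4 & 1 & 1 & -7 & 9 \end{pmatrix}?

The determinant is -17496.

The matrix is lower triangular, so the determinant is the product of the diagonal entries:
det = (-9) · (-3) · (8) · (-9) · (9) = -17496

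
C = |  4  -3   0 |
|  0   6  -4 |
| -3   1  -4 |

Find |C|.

Expand along row 1:
  + 4 · |6 -4; 1 -4| = 4·(-24 − (-4)) = -80
  − (-3) · |0 -4; -3 -4| = −(-3)·(0 − 12) = -36
Sum: (-80) + (-36) = -116

|C| = -116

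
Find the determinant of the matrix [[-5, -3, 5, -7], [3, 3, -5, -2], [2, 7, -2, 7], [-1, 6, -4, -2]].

Expand along row 1:
  + (-5) · M_11   where M_11 = det([3 -5 -2; 7 -2 7; 6 -4 -2]) = -152
  − (-3) · M_12   where M_12 = det([3 -5 -2; 2 -2 7; -1 -4 -2]) = 131
  + (5) · M_13   where M_13 = det([3 3 -2; 2 7 7; -1 6 -2]) = -215
  − (-7) · M_14   where M_14 = det([3 3 -5; 2 7 -2; -1 6 -4]) = -113
det = (+1)·(-5)·(-152) + (-1)·(-3)·(131) + (+1)·(5)·(-215) + (-1)·(-7)·(-113) = -713

-713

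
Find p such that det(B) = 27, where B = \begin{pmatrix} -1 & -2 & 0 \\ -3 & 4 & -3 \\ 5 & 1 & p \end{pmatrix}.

0

Expanding along the row containing p, det(B) is linear in p: det(B) = (-10)·p + (27).
Set (-10)·p + (27) = 27  ⇒  (-10)·p = 0  ⇒  p = 0.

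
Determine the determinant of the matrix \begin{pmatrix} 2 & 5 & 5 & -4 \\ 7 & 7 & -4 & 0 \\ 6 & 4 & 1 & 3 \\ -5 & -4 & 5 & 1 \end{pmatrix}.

Expand along row 2 (it has 1 zero):
  − (7) · M_21   where M_21 = det([5 5 -4; 4 1 3; -4 5 1]) = -246
  + (7) · M_22   where M_22 = det([2 5 -4; 6 1 3; -5 5 1]) = -273
  − (-4) · M_23   where M_23 = det([2 5 -4; 6 4 3; -5 -4 1]) = -57
det = (-1)·(7)·(-246) + (+1)·(7)·(-273) + (-1)·(-4)·(-57) = -417

The determinant is -417.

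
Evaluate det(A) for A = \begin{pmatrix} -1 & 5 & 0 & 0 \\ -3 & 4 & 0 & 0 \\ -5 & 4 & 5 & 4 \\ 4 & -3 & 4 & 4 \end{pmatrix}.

The determinant is 44.

A is block lower-triangular with a 2×2 block and a 2×2 block on the diagonal, so its determinant equals the product of the determinants of the diagonal blocks.
det of the 2×2 block = 11
det of the 2×2 block = 4
det = (11)·(4) = 44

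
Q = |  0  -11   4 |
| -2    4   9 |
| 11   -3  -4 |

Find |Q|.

Expand along row 1:
  − (-11) · |-2 9; 11 -4| = −(-11)·(8 − 99) = -1001
  + 4 · |-2 4; 11 -3| = 4·(6 − 44) = -152
Sum: (-1001) + (-152) = -1153

det(Q) = -1153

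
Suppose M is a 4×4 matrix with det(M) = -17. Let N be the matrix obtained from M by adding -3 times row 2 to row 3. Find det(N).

-17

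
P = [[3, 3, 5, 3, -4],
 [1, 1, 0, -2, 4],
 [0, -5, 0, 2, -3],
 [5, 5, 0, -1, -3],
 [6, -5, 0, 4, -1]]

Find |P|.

Expand along column 3 (it has 4 zeros):
  + (5) · M_13   where M_13 = det([1 1 -2 4; 0 -5 2 -3; 5 5 -1 -3; 6 -5 4 -1]) = -506
det = (+1)·(5)·(-506) = -2530

det(P) = -2530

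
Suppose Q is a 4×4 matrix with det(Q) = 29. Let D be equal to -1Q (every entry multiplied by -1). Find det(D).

det(D) = 29

For a 4×4 matrix, det(-1Q) = (-1)^4·det(Q) = 1·det(Q).
det(D) = (1)·(29) = 29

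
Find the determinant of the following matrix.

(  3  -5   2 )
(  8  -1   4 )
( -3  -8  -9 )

-311

Expand along row 1:
  + 3 · |-1 4; -8 -9| = 3·(9 − (-32)) = 123
  − (-5) · |8 4; -3 -9| = −(-5)·(-72 − (-12)) = -300
  + 2 · |8 -1; -3 -8| = 2·(-64 − 3) = -134
Sum: (123) + (-300) + (-134) = -311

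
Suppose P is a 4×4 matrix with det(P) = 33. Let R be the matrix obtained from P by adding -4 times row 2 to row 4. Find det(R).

Adding a multiple of one row to another leaves the determinant unchanged.
det(R) = (1)·(33) = 33

33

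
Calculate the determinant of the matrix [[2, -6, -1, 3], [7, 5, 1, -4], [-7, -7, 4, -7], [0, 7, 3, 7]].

4158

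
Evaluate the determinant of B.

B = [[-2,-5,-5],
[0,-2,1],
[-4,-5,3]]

62

Expand along row 2:
  + (-2) · |-2 -5; -4 3| = (-2)·(-6 − 20) = 52
  − 1 · |-2 -5; -4 -5| = −1·(10 − 20) = 10
Sum: (52) + (10) = 62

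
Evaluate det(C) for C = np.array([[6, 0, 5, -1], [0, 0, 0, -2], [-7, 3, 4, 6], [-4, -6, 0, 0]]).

Expand along row 2 (it has 3 zeros):
  + (-2) · M_24   where M_24 = det([6 0 5; -7 3 4; -4 -6 0]) = 414
det = (+1)·(-2)·(414) = -828

-828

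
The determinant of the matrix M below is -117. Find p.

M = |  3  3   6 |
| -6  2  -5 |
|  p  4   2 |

3

Expanding along the column containing p, det(M) is linear in p: det(M) = (-27)·p + (-36).
Set (-27)·p + (-36) = -117  ⇒  (-27)·p = -81  ⇒  p = 3.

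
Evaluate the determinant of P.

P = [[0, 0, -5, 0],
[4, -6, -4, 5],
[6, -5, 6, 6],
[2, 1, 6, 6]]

-400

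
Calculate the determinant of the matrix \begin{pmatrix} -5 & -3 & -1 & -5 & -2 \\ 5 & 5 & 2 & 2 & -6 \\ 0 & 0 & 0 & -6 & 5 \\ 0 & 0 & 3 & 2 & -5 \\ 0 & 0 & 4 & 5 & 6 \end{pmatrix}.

The determinant is -2630.

The matrix is block upper-triangular with a 2×2 block and a 3×3 block on the diagonal, so its determinant equals the product of the determinants of the diagonal blocks.
det of the 2×2 block = -10
det of the 3×3 block = 263
det = (-10)·(263) = -2630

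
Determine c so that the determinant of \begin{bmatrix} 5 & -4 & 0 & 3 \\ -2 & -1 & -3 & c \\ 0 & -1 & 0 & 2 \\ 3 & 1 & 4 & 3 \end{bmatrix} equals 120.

Expanding along the column containing c, det(M) is linear in c: det(M) = (-20)·c + (-40).
Set (-20)·c + (-40) = 120  ⇒  (-20)·c = 160  ⇒  c = -8.

-8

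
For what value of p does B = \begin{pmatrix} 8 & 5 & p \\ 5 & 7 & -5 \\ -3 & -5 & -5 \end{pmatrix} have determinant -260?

p = -5

Expanding along the column containing p, det(B) is linear in p: det(B) = (-4)·p + (-280).
Set (-4)·p + (-280) = -260  ⇒  (-4)·p = 20  ⇒  p = -5.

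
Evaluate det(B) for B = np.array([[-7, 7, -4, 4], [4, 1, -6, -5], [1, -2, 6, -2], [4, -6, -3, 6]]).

Expand along row 1:
  + (-7) · M_11   where M_11 = det([1 -6 -5; -2 6 -2; -6 -3 6]) = -324
  − (7) · M_12   where M_12 = det([4 -6 -5; 1 6 -2; 4 -3 6]) = 339
  + (-4) · M_13   where M_13 = det([4 1 -5; 1 -2 -2; 4 -6 6]) = -120
  − (4) · M_14   where M_14 = det([4 1 -6; 1 -2 6; 4 -6 -3]) = 183
det = (+1)·(-7)·(-324) + (-1)·(7)·(339) + (+1)·(-4)·(-120) + (-1)·(4)·(183) = -357

|B| = -357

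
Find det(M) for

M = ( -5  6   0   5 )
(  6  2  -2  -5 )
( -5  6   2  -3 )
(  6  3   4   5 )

Expand along row 1 (it has 1 zero):
  + (-5) · M_11   where M_11 = det([2 -2 -5; 6 2 -3; 3 4 5]) = 32
  − (6) · M_12   where M_12 = det([6 -2 -5; -5 2 -3; 6 4 5]) = 278
  − (5) · M_14   where M_14 = det([6 2 -2; -5 6 2; 6 3 4]) = 274
det = (+1)·(-5)·(32) + (-1)·(6)·(278) + (-1)·(5)·(274) = -3198

det(M) = -3198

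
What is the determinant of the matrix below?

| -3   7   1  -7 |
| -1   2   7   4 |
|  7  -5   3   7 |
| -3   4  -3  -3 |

Expand along row 1:
  + (-3) · M_11   where M_11 = det([2 7 4; -5 3 7; 4 -3 -3]) = 127
  − (7) · M_12   where M_12 = det([-1 7 4; 7 3 7; -3 -3 -3]) = -60
  + (1) · M_13   where M_13 = det([-1 2 4; 7 -5 7; -3 4 -3]) = 65
  − (-7) · M_14   where M_14 = det([-1 2 7; 7 -5 3; -3 4 -3]) = 112
det = (+1)·(-3)·(127) + (-1)·(7)·(-60) + (+1)·(1)·(65) + (-1)·(-7)·(112) = 888

888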